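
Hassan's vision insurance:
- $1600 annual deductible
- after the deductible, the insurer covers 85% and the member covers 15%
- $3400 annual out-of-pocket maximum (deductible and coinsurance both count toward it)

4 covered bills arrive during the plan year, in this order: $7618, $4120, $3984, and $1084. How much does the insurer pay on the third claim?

$3704.70

Claim 1 ($7618): deductible takes $1600, $6018 remains; 15% of $6018 = $902.70. Member owes $2502.70 (running OOP $2502.70). Insurer: $7618 − $2502.70 = $5115.30.
Claim 2 ($4120): deductible already satisfied, so member's share is 15% × $4120 = $618. Member pays $618; OOP now $3120.70. Insurer: $4120 − $618 = $3502.
Claim 3 ($3984): deductible met; 15% of $3984 = $597.60. Adding that to $3120.70 gives $3718.30, past the $3400 cap; member pays only $3400 − $3120.70 = $279.30. Insurer: $3984 − $279.30 = $3704.70.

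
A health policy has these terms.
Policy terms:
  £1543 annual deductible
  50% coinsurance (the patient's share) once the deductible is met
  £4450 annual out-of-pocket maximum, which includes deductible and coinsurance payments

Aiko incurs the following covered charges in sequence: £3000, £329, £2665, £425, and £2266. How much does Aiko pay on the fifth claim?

#1 (£3000): deductible takes £1543, £1457 remains; patient's 50% is £728.50. Patient owes £2271.50 (running OOP £2271.50).
#2 (£329): deductible met; 50% of £329 = £164.50. Patient pays £164.50; OOP now £2436.
#3 (£2665): deductible already satisfied, so patient's share is 50% × £2665 = £1332.50. Cost to patient: £1332.50. OOP to date £3768.50.
#4 (£425): 50% coinsurance on £425 = £212.50. Cost to patient: £212.50. OOP to date £3981.
#5 (£2266): deductible already satisfied, so patient's share is 50% × £2266 = £1133. That would push OOP to £5114, over the £4450 cap, so patient pays £4450 − £3981 = £469.

£469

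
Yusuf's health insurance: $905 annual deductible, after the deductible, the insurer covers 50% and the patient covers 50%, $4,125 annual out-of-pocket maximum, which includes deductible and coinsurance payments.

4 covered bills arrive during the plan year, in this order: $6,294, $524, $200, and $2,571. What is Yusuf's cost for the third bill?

Claim 1 — $6,294: deductible takes $905, $5,389 remains; 50% of $5,389 = $2,694.50. Patient owes $3,599.50 (running OOP $3,599.50).
Claim 2 — $524: 50% coinsurance on $524 = $262. Patient owes $262 (running OOP $3,861.50).
Claim 3 — $200: deductible already satisfied, so patient's share is 50% × $200 = $100. Patient pays $100; OOP now $3,961.50.

$100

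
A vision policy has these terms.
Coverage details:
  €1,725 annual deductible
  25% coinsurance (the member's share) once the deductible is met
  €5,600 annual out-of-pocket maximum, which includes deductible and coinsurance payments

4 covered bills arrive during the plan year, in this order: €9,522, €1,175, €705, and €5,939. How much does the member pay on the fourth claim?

#1 (€9,522): deductible takes €1,725, €7,797 remains; 25% of €7,797 = €1,949.25. Member owes €3,674.25 (running OOP €3,674.25).
#2 (€1,175): 25% coinsurance on €1,175 = €293.75. Cost to member: €293.75. OOP to date €3,968.
#3 (€705): deductible met; 25% of €705 = €176.25. Cost to member: €176.25. OOP to date €4,144.25.
#4 (€5,939): 25% coinsurance on €5,939 = €1,484.75. Adding that to €4,144.25 gives €5,629, past the €5,600 cap; member pays only €5,600 − €4,144.25 = €1,455.75.

€1,455.75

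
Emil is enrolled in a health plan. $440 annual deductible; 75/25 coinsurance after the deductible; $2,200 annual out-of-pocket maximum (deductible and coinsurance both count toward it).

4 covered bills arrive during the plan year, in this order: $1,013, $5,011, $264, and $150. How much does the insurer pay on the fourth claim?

$112.50

#1 ($1,013): $440 to deductible, leaving $573; patient's 25% is $143.25. Patient owes $583.25 (running OOP $583.25). Plan pays $1,013 − $583.25 = $429.75.
#2 ($5,011): deductible already satisfied, so patient's share is 25% × $5,011 = $1,252.75. Patient pays $1,252.75; OOP now $1,836. Insurer: $5,011 − $1,252.75 = $3,758.25.
#3 ($264): 25% coinsurance on $264 = $66. Patient pays $66; OOP now $1,902. Plan pays $264 − $66 = $198.
#4 ($150): deductible met; 25% of $150 = $37.50. Patient owes $37.50 (running OOP $1,939.50). Insurer: $150 − $37.50 = $112.50.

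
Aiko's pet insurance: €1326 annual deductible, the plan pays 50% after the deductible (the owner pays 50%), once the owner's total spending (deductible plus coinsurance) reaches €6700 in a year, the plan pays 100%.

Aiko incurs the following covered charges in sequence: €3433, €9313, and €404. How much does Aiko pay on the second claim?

Bill 1, €3433: deductible takes €1326, €2107 remains; coinsurance €2107 × 50% = €1053.50. Cost to owner: €2379.50. OOP to date €2379.50.
Bill 2, €9313: 50% coinsurance on €9313 = €4656.50. OOP would hit €7036 > €6700, so the cap limits the owner to €6700 − €2379.50 = €4320.50.

€4320.50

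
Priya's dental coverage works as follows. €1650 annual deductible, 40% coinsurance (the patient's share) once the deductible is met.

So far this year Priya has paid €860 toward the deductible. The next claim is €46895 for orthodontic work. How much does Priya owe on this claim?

€860 of the €1650 deductible is already met, leaving €790.
After the €790 deductible portion, €46895 − €790 = €46105 is subject to coinsurance.
Patient's 40% share of €46105 is €18442.
That puts the patient's cost at €790 + €18442 = €19232.

€19232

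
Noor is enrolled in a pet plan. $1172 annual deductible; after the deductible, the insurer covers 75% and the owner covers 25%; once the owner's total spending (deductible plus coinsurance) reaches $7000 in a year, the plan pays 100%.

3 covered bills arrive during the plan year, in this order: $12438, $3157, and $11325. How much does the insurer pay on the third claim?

$9102.75

Claim 1 — $12438: $1172 to deductible, leaving $11266; owner's 25% is $2816.50. Owner owes $3988.50 (running OOP $3988.50). Insurer: $12438 − $3988.50 = $8449.50.
Claim 2 — $3157: 25% coinsurance on $3157 = $789.25. Owner owes $789.25 (running OOP $4777.75). Insurer: $3157 − $789.25 = $2367.75.
Claim 3 — $11325: deductible met; 25% of $11325 = $2831.25. OOP would hit $7609 > $7000, so the cap limits the owner to $7000 − $4777.75 = $2222.25. Plan pays $11325 − $2222.25 = $9102.75.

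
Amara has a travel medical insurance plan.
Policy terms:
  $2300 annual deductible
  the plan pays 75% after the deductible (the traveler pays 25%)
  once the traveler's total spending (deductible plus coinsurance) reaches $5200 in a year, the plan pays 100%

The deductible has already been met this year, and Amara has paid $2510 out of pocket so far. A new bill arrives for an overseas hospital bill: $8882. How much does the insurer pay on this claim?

$6661.50

The deductible is already satisfied, so the full bill goes to coinsurance.
Traveler's 25% share of $8882 is $2220.50.
Cumulative spending $2510 + $2220.50 = $4730.50 stays under the $5200 maximum.
The plan picks up $8882 − $2220.50 = $6661.50.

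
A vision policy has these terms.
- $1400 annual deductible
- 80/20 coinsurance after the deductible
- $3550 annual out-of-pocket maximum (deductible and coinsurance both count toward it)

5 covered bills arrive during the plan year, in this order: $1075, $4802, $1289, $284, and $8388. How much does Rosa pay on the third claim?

$257.80

Claim 1 ($1075): fully absorbed by the deductible. Cost to member: $1075. OOP to date $1075.
Claim 2 ($4802): $325 to deductible, leaving $4477; 20% of $4477 = $895.40. Member pays $1220.40; OOP now $2295.40.
Claim 3 ($1289): deductible met; 20% of $1289 = $257.80. Member owes $257.80 (running OOP $2553.20).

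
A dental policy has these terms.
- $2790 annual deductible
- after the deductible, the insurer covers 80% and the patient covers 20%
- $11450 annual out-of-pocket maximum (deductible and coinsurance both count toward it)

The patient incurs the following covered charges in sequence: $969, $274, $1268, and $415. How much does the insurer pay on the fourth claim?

$108.80

#1 ($969): fully absorbed by the deductible. Patient owes $969 (running OOP $969). Plan pays $969 − $969 = $0.
#2 ($274): fully absorbed by the deductible. Cost to patient: $274. OOP to date $1243. Plan pays $274 − $274 = $0.
#3 ($1268): entire amount goes to the deductible. Patient owes $1268 (running OOP $2511). Plan pays $1268 − $1268 = $0.
#4 ($415): $279 finishes the deductible; $136 goes to coinsurance; patient's 20% is $27.20. Cost to patient: $306.20. OOP to date $2817.20. Insurer: $415 − $306.20 = $108.80.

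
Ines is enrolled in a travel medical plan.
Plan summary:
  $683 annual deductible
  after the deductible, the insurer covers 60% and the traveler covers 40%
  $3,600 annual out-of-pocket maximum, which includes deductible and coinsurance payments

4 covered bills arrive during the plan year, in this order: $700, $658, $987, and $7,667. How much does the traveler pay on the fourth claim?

$2,252.20

Claim 1 ($700): $683 to deductible, leaving $17; traveler's 40% is $6.80. Traveler owes $689.80 (running OOP $689.80).
Claim 2 ($658): deductible met; 40% of $658 = $263.20. Cost to traveler: $263.20. OOP to date $953.
Claim 3 ($987): deductible already satisfied, so traveler's share is 40% × $987 = $394.80. Traveler pays $394.80; OOP now $1,347.80.
Claim 4 ($7,667): 40% coinsurance on $7,667 = $3,066.80. OOP would hit $4,414.60 > $3,600, so the cap limits the traveler to $3,600 − $1,347.80 = $2,252.20.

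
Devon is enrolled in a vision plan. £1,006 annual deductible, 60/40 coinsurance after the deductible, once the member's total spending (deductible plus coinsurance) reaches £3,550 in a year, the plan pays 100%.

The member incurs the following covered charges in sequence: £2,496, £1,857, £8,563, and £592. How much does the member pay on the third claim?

£1,205.20

#1 (£2,496): £1,006 to deductible, leaving £1,490; 40% of £1,490 = £596. Member pays £1,602; OOP now £1,602.
#2 (£1,857): deductible already satisfied, so member's share is 40% × £1,857 = £742.80. Cost to member: £742.80. OOP to date £2,344.80.
#3 (£8,563): 40% coinsurance on £8,563 = £3,425.20. That would push OOP to £5,770, over the £3,550 cap, so member pays £3,550 − £2,344.80 = £1,205.20.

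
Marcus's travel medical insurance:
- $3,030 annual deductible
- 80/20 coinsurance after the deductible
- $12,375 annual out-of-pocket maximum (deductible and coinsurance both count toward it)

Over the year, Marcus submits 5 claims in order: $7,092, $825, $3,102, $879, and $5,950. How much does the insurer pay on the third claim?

$2,481.60

Bill 1, $7,092: $3,030 to deductible, leaving $4,062; coinsurance $4,062 × 20% = $812.40. Cost to traveler: $3,842.40. OOP to date $3,842.40. Plan pays $7,092 − $3,842.40 = $3,249.60.
Bill 2, $825: 20% coinsurance on $825 = $165. Traveler pays $165; OOP now $4,007.40. Plan pays $825 − $165 = $660.
Bill 3, $3,102: deductible already satisfied, so traveler's share is 20% × $3,102 = $620.40. Traveler pays $620.40; OOP now $4,627.80. Plan pays $3,102 − $620.40 = $2,481.60.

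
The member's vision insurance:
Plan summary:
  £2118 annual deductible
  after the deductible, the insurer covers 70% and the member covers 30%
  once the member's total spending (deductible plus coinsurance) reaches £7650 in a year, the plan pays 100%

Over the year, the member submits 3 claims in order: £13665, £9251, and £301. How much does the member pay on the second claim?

£2067.90

Bill 1, £13665: £2118 to deductible, leaving £11547; member's 30% is £3464.10. Member pays £5582.10; OOP now £5582.10.
Bill 2, £9251: deductible already satisfied, so member's share is 30% × £9251 = £2775.30. Adding that to £5582.10 gives £8357.40, past the £7650 cap; member pays only £7650 − £5582.10 = £2067.90.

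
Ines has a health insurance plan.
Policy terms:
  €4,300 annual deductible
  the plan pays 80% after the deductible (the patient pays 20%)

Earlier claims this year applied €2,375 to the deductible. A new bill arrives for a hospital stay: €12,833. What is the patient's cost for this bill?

Deductible still to meet: €4,300 − €2,375 = €1,925.
The remaining €10,908 (= €12,833 − €1,925) moves to coinsurance.
Coinsurance: €10,908 × 20% = €2,181.60.
So the patient owes €1,925 + €2,181.60 = €4,106.60.

€4,106.60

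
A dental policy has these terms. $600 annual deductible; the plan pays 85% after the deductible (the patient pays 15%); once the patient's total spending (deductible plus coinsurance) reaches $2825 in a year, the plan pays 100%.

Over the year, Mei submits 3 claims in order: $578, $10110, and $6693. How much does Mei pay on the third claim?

$711.80

#1 ($578): all of it applies to the deductible. Patient pays $578; OOP now $578.
#2 ($10110): deductible takes $22, $10088 remains; patient's 15% is $1513.20. Cost to patient: $1535.20. OOP to date $2113.20.
#3 ($6693): deductible already satisfied, so patient's share is 15% × $6693 = $1003.95. Adding that to $2113.20 gives $3117.15, past the $2825 cap; patient pays only $2825 − $2113.20 = $711.80.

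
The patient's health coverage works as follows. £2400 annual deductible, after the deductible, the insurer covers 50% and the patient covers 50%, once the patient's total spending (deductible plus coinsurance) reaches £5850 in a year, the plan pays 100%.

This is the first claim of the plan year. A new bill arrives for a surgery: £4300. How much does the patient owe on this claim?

£3350

Nothing has been paid toward the £2400 deductible, so the first £2400 of this charge is applied there.
That leaves £4300 − £2400 = £1900 for coinsurance.
50% of £1900 = £950 falls to the patient.
Patient responsibility before any cap: £2400 + £950 = £3350.
Cumulative spending £0 + £3350 = £3350 stays under the £5850 maximum.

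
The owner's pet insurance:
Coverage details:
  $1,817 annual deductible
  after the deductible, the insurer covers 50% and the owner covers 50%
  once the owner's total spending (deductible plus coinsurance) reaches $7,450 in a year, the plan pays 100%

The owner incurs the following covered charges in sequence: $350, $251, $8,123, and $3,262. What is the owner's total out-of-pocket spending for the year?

$6,901.50

#1 ($350): all of it applies to the deductible. Owner owes $350 (running OOP $350).
#2 ($251): entire amount goes to the deductible. Cost to owner: $251. OOP to date $601.
#3 ($8,123): $1,216 to deductible, leaving $6,907; 50% of $6,907 = $3,453.50. Owner owes $4,669.50 (running OOP $5,270.50).
#4 ($3,262): 50% coinsurance on $3,262 = $1,631. Owner owes $1,631 (running OOP $6,901.50).
Total paid by the owner: $350 + $251 + $4,669.50 + $1,631 = $6,901.50.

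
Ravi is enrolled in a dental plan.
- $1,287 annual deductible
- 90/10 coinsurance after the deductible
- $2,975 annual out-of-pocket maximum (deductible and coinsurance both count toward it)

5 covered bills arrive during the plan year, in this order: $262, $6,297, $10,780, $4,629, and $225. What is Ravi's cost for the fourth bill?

Claim 1 ($262): all of it applies to the deductible. Patient pays $262; OOP now $262.
Claim 2 ($6,297): $1,025 finishes the deductible; $5,272 goes to coinsurance; 10% of $5,272 = $527.20. Patient pays $1,552.20; OOP now $1,814.20.
Claim 3 ($10,780): 10% coinsurance on $10,780 = $1,078. Patient pays $1,078; OOP now $2,892.20.
Claim 4 ($4,629): 10% coinsurance on $4,629 = $462.90. Adding that to $2,892.20 gives $3,355.10, past the $2,975 cap; patient pays only $2,975 − $2,892.20 = $82.80.

$82.80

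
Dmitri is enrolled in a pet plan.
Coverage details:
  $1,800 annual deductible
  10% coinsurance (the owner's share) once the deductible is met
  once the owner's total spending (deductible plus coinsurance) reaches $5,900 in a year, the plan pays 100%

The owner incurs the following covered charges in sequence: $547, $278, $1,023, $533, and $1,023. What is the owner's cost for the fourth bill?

Bill 1, $547: entire amount goes to the deductible. Owner owes $547 (running OOP $547).
Bill 2, $278: entire amount goes to the deductible. Owner owes $278 (running OOP $825).
Bill 3, $1,023: deductible takes $975, $48 remains; 10% of $48 = $4.80. Cost to owner: $979.80. OOP to date $1,804.80.
Bill 4, $533: 10% coinsurance on $533 = $53.30. Owner pays $53.30; OOP now $1,858.10.

$53.30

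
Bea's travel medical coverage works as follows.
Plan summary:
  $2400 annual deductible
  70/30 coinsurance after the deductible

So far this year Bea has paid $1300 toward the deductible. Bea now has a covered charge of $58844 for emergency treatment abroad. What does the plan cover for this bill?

$40420.80

Remaining deductible: $2400 − $1300 = $1100.
The remaining $57744 (= $58844 − $1100) moves to coinsurance.
30% of $57744 = $17323.20 falls to the traveler.
So the traveler owes $1100 + $17323.20 = $18423.20.
The plan picks up $58844 − $18423.20 = $40420.80.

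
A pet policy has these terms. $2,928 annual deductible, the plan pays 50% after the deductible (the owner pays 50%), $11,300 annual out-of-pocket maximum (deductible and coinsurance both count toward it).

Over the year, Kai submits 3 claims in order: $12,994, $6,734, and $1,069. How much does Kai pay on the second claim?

#1 ($12,994): deductible takes $2,928, $10,066 remains; 50% of $10,066 = $5,033. Cost to owner: $7,961. OOP to date $7,961.
#2 ($6,734): deductible already satisfied, so owner's share is 50% × $6,734 = $3,367. That would push OOP to $11,328, over the $11,300 cap, so owner pays $11,300 − $7,961 = $3,339.

$3,339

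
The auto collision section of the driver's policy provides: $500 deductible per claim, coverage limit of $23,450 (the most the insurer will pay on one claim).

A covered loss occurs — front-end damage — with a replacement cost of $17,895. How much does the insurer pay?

Less the $500 deductible: $17,895 − $500 = $17,395.
$17,395 ≤ $23,450, so the limit doesn't bind; insurer pays $17,395.

$17,395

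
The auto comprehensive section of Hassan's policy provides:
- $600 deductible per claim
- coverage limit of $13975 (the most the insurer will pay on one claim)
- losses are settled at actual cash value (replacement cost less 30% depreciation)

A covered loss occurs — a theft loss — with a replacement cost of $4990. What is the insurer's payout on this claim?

$2893

Actual cash value after 30% depreciation: $4990 × 70% = $3493.
Less the $600 deductible: $3493 − $600 = $2893.
$2893 ≤ $13975, so the limit doesn't bind; insurer pays $2893.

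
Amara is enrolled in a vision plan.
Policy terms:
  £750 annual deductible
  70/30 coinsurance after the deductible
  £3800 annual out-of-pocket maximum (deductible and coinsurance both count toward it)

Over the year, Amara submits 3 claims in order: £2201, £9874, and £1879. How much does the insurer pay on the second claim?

Claim 1 — £2201: £750 to deductible, leaving £1451; member's 30% is £435.30. Cost to member: £1185.30. OOP to date £1185.30. Plan pays £2201 − £1185.30 = £1015.70.
Claim 2 — £9874: deductible already satisfied, so member's share is 30% × £9874 = £2962.20. That would push OOP to £4147.50, over the £3800 cap, so member pays £3800 − £1185.30 = £2614.70. Insurer: £9874 − £2614.70 = £7259.30.

£7259.30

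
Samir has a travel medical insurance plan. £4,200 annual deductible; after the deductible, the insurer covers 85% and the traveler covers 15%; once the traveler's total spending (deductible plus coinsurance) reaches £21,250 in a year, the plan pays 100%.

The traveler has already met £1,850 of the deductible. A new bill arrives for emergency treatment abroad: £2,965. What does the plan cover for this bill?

£522.75

Remaining deductible: £4,200 − £1,850 = £2,350.
The remaining £615 (= £2,965 − £2,350) moves to coinsurance.
15% of £615 = £92.25 falls to the traveler.
So the traveler owes £2,350 + £92.25 = £2,442.25 before any cap.
Total out-of-pocket so far would be £1,850 + £2,442.25 = £4,292.25, below the £21,250 cap — no reduction.
The plan picks up £2,965 − £2,442.25 = £522.75.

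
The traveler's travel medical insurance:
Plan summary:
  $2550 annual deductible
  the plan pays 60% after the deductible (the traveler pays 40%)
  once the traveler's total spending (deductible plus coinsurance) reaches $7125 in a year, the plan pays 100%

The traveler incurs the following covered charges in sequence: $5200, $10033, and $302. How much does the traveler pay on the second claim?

$3515

#1 ($5200): deductible takes $2550, $2650 remains; traveler's 40% is $1060. Traveler owes $3610 (running OOP $3610).
#2 ($10033): deductible met; 40% of $10033 = $4013.20. OOP would hit $7623.20 > $7125, so the cap limits the traveler to $7125 − $3610 = $3515.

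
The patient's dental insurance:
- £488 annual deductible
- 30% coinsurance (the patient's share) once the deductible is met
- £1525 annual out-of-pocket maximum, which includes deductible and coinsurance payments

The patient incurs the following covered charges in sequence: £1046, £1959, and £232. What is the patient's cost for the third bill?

£69.60

Bill 1, £1046: £488 to deductible, leaving £558; 30% of £558 = £167.40. Patient owes £655.40 (running OOP £655.40).
Bill 2, £1959: deductible already satisfied, so patient's share is 30% × £1959 = £587.70. Cost to patient: £587.70. OOP to date £1243.10.
Bill 3, £232: deductible already satisfied, so patient's share is 30% × £232 = £69.60. Patient pays £69.60; OOP now £1312.70.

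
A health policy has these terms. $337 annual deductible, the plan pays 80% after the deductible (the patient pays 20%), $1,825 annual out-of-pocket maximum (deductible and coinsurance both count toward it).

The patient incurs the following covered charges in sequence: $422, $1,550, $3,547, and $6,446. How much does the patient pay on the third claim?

#1 ($422): $337 finishes the deductible; $85 goes to coinsurance; coinsurance $85 × 20% = $17. Patient pays $354; OOP now $354.
#2 ($1,550): 20% coinsurance on $1,550 = $310. Patient pays $310; OOP now $664.
#3 ($3,547): deductible met; 20% of $3,547 = $709.40. Patient pays $709.40; OOP now $1,373.40.

$709.40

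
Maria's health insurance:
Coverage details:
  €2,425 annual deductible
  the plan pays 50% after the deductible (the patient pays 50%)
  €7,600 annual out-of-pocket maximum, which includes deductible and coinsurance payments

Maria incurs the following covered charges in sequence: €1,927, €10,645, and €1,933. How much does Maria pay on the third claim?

€101.50

Bill 1, €1,927: all of it applies to the deductible. Patient pays €1,927; OOP now €1,927.
Bill 2, €10,645: €498 finishes the deductible; €10,147 goes to coinsurance; 50% of €10,147 = €5,073.50. Patient owes €5,571.50 (running OOP €7,498.50).
Bill 3, €1,933: deductible already satisfied, so patient's share is 50% × €1,933 = €966.50. OOP would hit €8,465 > €7,600, so the cap limits the patient to €7,600 − €7,498.50 = €101.50.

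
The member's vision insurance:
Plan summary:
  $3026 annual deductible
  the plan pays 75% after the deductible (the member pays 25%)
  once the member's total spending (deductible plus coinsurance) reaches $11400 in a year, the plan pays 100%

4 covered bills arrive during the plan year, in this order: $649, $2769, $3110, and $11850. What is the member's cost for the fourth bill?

$2962.50

Claim 1 ($649): entire amount goes to the deductible. Member pays $649; OOP now $649.
Claim 2 ($2769): deductible takes $2377, $392 remains; coinsurance $392 × 25% = $98. Member owes $2475 (running OOP $3124).
Claim 3 ($3110): deductible met; 25% of $3110 = $777.50. Member pays $777.50; OOP now $3901.50.
Claim 4 ($11850): deductible met; 25% of $11850 = $2962.50. Cost to member: $2962.50. OOP to date $6864.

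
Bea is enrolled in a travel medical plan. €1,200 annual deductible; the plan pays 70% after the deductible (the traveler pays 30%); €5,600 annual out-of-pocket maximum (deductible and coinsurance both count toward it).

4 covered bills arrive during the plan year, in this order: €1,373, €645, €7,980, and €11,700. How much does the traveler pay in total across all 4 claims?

€5,600

Bill 1, €1,373: €1,200 finishes the deductible; €173 goes to coinsurance; coinsurance €173 × 30% = €51.90. Cost to traveler: €1,251.90. OOP to date €1,251.90.
Bill 2, €645: deductible met; 30% of €645 = €193.50. Cost to traveler: €193.50. OOP to date €1,445.40.
Bill 3, €7,980: deductible already satisfied, so traveler's share is 30% × €7,980 = €2,394. Cost to traveler: €2,394. OOP to date €3,839.40.
Bill 4, €11,700: deductible met; 30% of €11,700 = €3,510. That would push OOP to €7,349.40, over the €5,600 cap, so traveler pays €5,600 − €3,839.40 = €1,760.60.
Summing the traveler's payments: €1,251.90 + €193.50 + €2,394 + €1,760.60 = €5,600.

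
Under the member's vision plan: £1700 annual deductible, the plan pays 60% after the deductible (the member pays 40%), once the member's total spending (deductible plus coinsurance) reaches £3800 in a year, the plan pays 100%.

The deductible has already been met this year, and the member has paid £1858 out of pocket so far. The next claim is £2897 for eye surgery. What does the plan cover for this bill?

£1738.20

The deductible is already satisfied, so the full bill goes to coinsurance.
40% of £2897 = £1158.80 falls to the member.
Year-to-date out-of-pocket becomes £1858 + £1158.80 = £3016.80, still under the £3800 maximum, so no cap applies.
The insurer covers the remainder: £2897 − £1158.80 = £1738.20.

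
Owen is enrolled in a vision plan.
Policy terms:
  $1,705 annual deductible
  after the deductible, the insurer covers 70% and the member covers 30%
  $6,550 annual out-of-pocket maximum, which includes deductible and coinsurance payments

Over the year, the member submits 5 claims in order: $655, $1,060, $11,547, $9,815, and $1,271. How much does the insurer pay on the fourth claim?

$8,437.10

Claim 1 — $655: fully absorbed by the deductible. Cost to member: $655. OOP to date $655. Insurer: $655 − $655 = $0.
Claim 2 — $1,060: $1,050 to deductible, leaving $10; 30% of $10 = $3. Member owes $1,053 (running OOP $1,708). Plan pays $1,060 − $1,053 = $7.
Claim 3 — $11,547: 30% coinsurance on $11,547 = $3,464.10. Member pays $3,464.10; OOP now $5,172.10. Plan pays $11,547 − $3,464.10 = $8,082.90.
Claim 4 — $9,815: deductible already satisfied, so member's share is 30% × $9,815 = $2,944.50. Adding that to $5,172.10 gives $8,116.60, past the $6,550 cap; member pays only $6,550 − $5,172.10 = $1,377.90. Plan pays $9,815 − $1,377.90 = $8,437.10.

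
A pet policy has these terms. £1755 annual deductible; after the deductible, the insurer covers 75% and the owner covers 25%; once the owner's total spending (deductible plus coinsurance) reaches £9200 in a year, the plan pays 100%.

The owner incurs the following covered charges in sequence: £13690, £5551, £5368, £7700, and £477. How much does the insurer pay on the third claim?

£4026

Claim 1 — £13690: deductible takes £1755, £11935 remains; 25% of £11935 = £2983.75. Owner owes £4738.75 (running OOP £4738.75). Plan pays £13690 − £4738.75 = £8951.25.
Claim 2 — £5551: 25% coinsurance on £5551 = £1387.75. Owner owes £1387.75 (running OOP £6126.50). Plan pays £5551 − £1387.75 = £4163.25.
Claim 3 — £5368: deductible already satisfied, so owner's share is 25% × £5368 = £1342. Owner owes £1342 (running OOP £7468.50). Plan pays £5368 − £1342 = £4026.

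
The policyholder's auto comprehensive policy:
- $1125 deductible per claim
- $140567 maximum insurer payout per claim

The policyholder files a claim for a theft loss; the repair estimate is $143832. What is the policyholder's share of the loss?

After the deductible, $143832 − $1125 = $142707 remains.
$142707 exceeds the $140567 limit, so the insurer pays the limit: $140567.
The policyholder bears the rest of the original loss: $143832 − $140567 = $3265.

$3265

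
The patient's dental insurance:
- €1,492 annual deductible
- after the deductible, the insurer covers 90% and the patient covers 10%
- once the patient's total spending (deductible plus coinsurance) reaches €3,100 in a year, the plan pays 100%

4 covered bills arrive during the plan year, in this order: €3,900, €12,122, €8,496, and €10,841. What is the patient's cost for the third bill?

Claim 1 — €3,900: €1,492 finishes the deductible; €2,408 goes to coinsurance; 10% of €2,408 = €240.80. Patient pays €1,732.80; OOP now €1,732.80.
Claim 2 — €12,122: deductible already satisfied, so patient's share is 10% × €12,122 = €1,212.20. Patient owes €1,212.20 (running OOP €2,945).
Claim 3 — €8,496: deductible already satisfied, so patient's share is 10% × €8,496 = €849.60. That would push OOP to €3,794.60, over the €3,100 cap, so patient pays €3,100 − €2,945 = €155.

€155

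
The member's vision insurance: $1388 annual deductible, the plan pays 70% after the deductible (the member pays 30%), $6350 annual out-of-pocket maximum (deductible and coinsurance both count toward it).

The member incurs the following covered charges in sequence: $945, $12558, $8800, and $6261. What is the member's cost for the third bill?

Bill 1, $945: fully absorbed by the deductible. Member owes $945 (running OOP $945).
Bill 2, $12558: $443 finishes the deductible; $12115 goes to coinsurance; coinsurance $12115 × 30% = $3634.50. Member pays $4077.50; OOP now $5022.50.
Bill 3, $8800: 30% coinsurance on $8800 = $2640. That would push OOP to $7662.50, over the $6350 cap, so member pays $6350 − $5022.50 = $1327.50.

$1327.50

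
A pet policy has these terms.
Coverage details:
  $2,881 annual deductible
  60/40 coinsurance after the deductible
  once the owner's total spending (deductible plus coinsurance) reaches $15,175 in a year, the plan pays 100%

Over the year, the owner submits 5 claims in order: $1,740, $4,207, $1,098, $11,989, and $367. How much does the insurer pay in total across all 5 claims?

$9,912

#1 ($1,740): fully absorbed by the deductible. Owner pays $1,740; OOP now $1,740. Plan pays $1,740 − $1,740 = $0.
#2 ($4,207): deductible takes $1,141, $3,066 remains; 40% of $3,066 = $1,226.40. Owner pays $2,367.40; OOP now $4,107.40. Insurer: $4,207 − $2,367.40 = $1,839.60.
#3 ($1,098): deductible met; 40% of $1,098 = $439.20. Cost to owner: $439.20. OOP to date $4,546.60. Plan pays $1,098 − $439.20 = $658.80.
#4 ($11,989): deductible already satisfied, so owner's share is 40% × $11,989 = $4,795.60. Owner owes $4,795.60 (running OOP $9,342.20). Plan pays $11,989 − $4,795.60 = $7,193.40.
#5 ($367): 40% coinsurance on $367 = $146.80. Cost to owner: $146.80. OOP to date $9,489. Insurer: $367 − $146.80 = $220.20.
Insurer total = bills − owner's total = $19,401 − $9,489 = $9,912.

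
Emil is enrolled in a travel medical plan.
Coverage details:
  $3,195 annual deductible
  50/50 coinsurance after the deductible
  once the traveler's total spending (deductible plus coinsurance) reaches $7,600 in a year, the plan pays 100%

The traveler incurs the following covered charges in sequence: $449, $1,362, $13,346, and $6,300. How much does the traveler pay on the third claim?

$5,789

Claim 1 — $449: all of it applies to the deductible. Cost to traveler: $449. OOP to date $449.
Claim 2 — $1,362: entire amount goes to the deductible. Traveler owes $1,362 (running OOP $1,811).
Claim 3 — $13,346: deductible takes $1,384, $11,962 remains; traveler's 50% is $5,981. Together that's $1,384 + $5,981 = $7,365. Adding that to $1,811 gives $9,176, past the $7,600 cap; traveler pays only $7,600 − $1,811 = $5,789.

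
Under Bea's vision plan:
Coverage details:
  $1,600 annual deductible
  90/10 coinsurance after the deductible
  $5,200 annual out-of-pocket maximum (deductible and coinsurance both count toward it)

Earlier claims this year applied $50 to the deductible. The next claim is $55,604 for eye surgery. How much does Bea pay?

$50 of the $1,600 deductible is already met, leaving $1,550.
After the $1,550 deductible portion, $55,604 − $1,550 = $54,054 is subject to coinsurance.
Coinsurance: $54,054 × 10% = $5,405.40.
So the member owes $1,550 + $5,405.40 = $6,955.40 before any cap.
Year-to-date out-of-pocket would reach $50 + $6,955.40 = $7,005.40, above the $5,200 maximum, so the member pays only $5,200 − $50 = $5,150.

$5,150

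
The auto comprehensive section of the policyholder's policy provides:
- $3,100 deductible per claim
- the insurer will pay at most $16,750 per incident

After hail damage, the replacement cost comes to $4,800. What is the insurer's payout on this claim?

After the deductible, $4,800 − $3,100 = $1,700 remains.
$1,700 ≤ $16,750, so the limit doesn't bind; insurer pays $1,700.

$1,700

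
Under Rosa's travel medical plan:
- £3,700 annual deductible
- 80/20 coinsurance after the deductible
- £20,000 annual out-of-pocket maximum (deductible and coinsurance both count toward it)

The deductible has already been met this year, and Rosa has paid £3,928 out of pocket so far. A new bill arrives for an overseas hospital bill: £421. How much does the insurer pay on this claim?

£336.80

The deductible is already satisfied, so the full bill goes to coinsurance.
20% of £421 = £84.20 falls to the traveler.
Cumulative spending £3,928 + £84.20 = £4,012.20 stays under the £20,000 maximum.
The plan picks up £421 − £84.20 = £336.80.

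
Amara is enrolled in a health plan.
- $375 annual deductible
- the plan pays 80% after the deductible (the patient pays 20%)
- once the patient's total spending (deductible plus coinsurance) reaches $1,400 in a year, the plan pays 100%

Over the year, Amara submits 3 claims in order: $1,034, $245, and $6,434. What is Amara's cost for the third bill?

Claim 1 — $1,034: deductible takes $375, $659 remains; coinsurance $659 × 20% = $131.80. Patient pays $506.80; OOP now $506.80.
Claim 2 — $245: deductible met; 20% of $245 = $49. Cost to patient: $49. OOP to date $555.80.
Claim 3 — $6,434: deductible met; 20% of $6,434 = $1,286.80. OOP would hit $1,842.60 > $1,400, so the cap limits the patient to $1,400 − $555.80 = $844.20.

$844.20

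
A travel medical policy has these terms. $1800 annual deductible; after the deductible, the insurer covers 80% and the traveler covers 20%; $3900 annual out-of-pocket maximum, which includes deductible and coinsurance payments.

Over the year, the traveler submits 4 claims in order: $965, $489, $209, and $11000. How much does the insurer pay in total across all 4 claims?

$8763

Bill 1, $965: entire amount goes to the deductible. Cost to traveler: $965. OOP to date $965. Insurer: $965 − $965 = $0.
Bill 2, $489: fully absorbed by the deductible. Cost to traveler: $489. OOP to date $1454. Insurer: $489 − $489 = $0.
Bill 3, $209: fully absorbed by the deductible. Cost to traveler: $209. OOP to date $1663. Insurer: $209 − $209 = $0.
Bill 4, $11000: $137 finishes the deductible; $10863 goes to coinsurance; 20% of $10863 = $2172.60. Claim cost before the cap: $137 + $2172.60 = $2309.60. OOP would hit $3972.60 > $3900, so the cap limits the traveler to $3900 − $1663 = $2237. Insurer: $11000 − $2237 = $8763.
Insurer total: $0 + $0 + $0 + $8763 = $8763.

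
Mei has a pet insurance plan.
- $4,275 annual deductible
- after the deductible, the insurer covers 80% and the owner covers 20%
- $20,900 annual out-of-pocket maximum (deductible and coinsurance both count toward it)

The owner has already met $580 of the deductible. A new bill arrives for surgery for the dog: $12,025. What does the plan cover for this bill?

$6,664

$580 of the $4,275 deductible is already met, leaving $3,695.
That leaves $12,025 − $3,695 = $8,330 for coinsurance.
20% of $8,330 = $1,666 falls to the owner.
Owner responsibility before any cap: $3,695 + $1,666 = $5,361.
Cumulative spending $580 + $5,361 = $5,941 stays under the $20,900 maximum.
The insurer covers the remainder: $12,025 − $5,361 = $6,664.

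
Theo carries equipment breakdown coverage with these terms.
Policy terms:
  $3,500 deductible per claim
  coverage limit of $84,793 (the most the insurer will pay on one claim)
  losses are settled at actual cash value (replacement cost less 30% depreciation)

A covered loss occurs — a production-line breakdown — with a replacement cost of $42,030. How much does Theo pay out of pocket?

Actual cash value after 30% depreciation: $42,030 × 70% = $29,421.
Subtract the deductible: $29,421 − $3,500 = $25,921.
$25,921 is within the $84,793 limit, so the insurer pays $25,921.
Out of pocket: $42,030 − $25,921 = $16,109.

$16,109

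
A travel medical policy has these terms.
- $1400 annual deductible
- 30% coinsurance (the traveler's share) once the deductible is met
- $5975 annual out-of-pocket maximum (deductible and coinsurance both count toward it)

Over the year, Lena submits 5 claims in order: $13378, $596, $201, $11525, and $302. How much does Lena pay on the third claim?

$60.30

Bill 1, $13378: $1400 finishes the deductible; $11978 goes to coinsurance; 30% of $11978 = $3593.40. Traveler owes $4993.40 (running OOP $4993.40).
Bill 2, $596: deductible met; 30% of $596 = $178.80. Traveler owes $178.80 (running OOP $5172.20).
Bill 3, $201: deductible already satisfied, so traveler's share is 30% × $201 = $60.30. Traveler pays $60.30; OOP now $5232.50.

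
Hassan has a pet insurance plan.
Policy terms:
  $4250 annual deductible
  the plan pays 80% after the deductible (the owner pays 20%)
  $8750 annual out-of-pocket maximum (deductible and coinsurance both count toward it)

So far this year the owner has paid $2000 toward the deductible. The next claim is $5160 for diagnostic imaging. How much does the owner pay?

Remaining deductible: $4250 − $2000 = $2250.
The remaining $2910 (= $5160 − $2250) moves to coinsurance.
Coinsurance: $2910 × 20% = $582.
Owner responsibility before any cap: $2250 + $582 = $2832.
Year-to-date out-of-pocket becomes $2000 + $2832 = $4832, still under the $8750 maximum, so no cap applies.

$2832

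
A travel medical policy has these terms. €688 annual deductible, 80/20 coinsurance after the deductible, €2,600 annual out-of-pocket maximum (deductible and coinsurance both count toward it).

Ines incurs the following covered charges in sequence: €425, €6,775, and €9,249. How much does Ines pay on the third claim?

€609.60

Claim 1 — €425: fully absorbed by the deductible. Cost to traveler: €425. OOP to date €425.
Claim 2 — €6,775: €263 finishes the deductible; €6,512 goes to coinsurance; 20% of €6,512 = €1,302.40. Cost to traveler: €1,565.40. OOP to date €1,990.40.
Claim 3 — €9,249: deductible met; 20% of €9,249 = €1,849.80. That would push OOP to €3,840.20, over the €2,600 cap, so traveler pays €2,600 − €1,990.40 = €609.60.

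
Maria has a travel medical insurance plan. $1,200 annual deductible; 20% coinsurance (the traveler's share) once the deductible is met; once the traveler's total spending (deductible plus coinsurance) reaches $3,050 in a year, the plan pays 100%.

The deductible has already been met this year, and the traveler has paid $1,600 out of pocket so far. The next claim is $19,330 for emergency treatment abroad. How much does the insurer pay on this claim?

$17,880

With the deductible met, the entire $19,330 is subject to coinsurance.
Traveler's 20% share of $19,330 is $3,866.
Year-to-date out-of-pocket would reach $1,600 + $3,866 = $5,466, above the $3,050 maximum, so the traveler pays only $3,050 − $1,600 = $1,450.
The insurer covers the remainder: $19,330 − $1,450 = $17,880.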